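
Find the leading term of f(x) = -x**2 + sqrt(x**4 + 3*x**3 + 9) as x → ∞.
3*x/2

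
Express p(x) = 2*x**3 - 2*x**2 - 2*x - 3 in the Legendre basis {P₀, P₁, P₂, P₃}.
(-11/3)P₀ + (-4/5)P₁ + (-4/3)P₂ + (4/5)P₃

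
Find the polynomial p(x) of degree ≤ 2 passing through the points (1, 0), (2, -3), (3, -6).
3 - 3*x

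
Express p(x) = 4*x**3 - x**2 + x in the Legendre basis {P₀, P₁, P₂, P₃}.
(-1/3)P₀ + (17/5)P₁ + (-2/3)P₂ + (8/5)P₃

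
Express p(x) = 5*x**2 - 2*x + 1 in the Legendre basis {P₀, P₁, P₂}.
(8/3)P₀ + (-2)P₁ + (10/3)P₂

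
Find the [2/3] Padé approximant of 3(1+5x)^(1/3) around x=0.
(175*x**2/6 + 20*x + 3)/(-125*x**3/162 + 25*x**2/6 + 5*x + 1)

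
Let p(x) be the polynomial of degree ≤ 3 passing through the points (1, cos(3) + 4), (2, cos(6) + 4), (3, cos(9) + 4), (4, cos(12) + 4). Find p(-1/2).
-189*cos(6)/16 + 135*cos(9)/16 + 105*cos(3)/16 - 35*cos(12)/16 + 4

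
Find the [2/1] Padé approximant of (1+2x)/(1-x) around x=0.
(2*x + 1)/(1 - x)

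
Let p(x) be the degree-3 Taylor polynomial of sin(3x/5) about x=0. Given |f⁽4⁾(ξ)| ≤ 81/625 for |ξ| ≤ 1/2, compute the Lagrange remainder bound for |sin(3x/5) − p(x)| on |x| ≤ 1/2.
27/80000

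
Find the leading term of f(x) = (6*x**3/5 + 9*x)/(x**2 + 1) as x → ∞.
6*x/5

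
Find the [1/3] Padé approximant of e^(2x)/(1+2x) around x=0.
(3*x/4 + 1)/(7*x**3/6 - 2*x**2 + 3*x/4 + 1)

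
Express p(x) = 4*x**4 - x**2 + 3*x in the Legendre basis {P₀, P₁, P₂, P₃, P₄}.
(7/15)P₀ + (3)P₁ + (34/21)P₂ + (32/35)P₄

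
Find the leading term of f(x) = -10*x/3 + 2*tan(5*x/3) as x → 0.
250*x**3/81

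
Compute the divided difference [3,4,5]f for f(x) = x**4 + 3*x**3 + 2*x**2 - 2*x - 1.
135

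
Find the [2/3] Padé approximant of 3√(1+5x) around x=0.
(525*x**2/16 + 21*x + 3)/(-25*x**3/32 + 45*x**2/16 + 9*x/2 + 1)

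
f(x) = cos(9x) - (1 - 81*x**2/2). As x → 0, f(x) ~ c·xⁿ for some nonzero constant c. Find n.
4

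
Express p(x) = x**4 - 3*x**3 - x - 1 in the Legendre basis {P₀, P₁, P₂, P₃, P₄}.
(-4/5)P₀ + (-14/5)P₁ + (4/7)P₂ + (-6/5)P₃ + (8/35)P₄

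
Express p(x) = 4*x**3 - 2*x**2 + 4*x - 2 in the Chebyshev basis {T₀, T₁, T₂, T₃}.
(-3)T₀ + (7)T₁ - T₂ + T₃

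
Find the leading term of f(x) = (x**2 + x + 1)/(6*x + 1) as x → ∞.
x/6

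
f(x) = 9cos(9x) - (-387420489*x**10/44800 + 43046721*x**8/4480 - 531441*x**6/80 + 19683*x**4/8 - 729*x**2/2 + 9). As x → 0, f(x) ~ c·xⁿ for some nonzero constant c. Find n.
12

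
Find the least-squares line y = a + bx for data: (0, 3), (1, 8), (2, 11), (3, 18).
a = 14/5, b = 24/5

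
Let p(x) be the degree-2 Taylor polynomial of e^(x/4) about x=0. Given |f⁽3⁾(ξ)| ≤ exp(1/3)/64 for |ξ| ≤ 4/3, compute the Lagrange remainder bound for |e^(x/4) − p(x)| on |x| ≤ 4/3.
exp(1/3)/162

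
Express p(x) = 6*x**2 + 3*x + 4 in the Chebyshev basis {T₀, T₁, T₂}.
(7)T₀ + (3)T₁ + (3)T₂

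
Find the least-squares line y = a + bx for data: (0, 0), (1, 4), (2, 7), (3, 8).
a = 7/10, b = 27/10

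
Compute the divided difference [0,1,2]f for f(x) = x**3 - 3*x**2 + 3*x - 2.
0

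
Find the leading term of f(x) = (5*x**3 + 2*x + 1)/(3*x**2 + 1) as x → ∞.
5*x/3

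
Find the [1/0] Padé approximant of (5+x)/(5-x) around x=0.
2*x/5 + 1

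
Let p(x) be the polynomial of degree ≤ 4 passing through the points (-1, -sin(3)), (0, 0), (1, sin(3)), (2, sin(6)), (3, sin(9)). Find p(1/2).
3*sin(9)/128 - 5*sin(6)/32 + 95*sin(3)/128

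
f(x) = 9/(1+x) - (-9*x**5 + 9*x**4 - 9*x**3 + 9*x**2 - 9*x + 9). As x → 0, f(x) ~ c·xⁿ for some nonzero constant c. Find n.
6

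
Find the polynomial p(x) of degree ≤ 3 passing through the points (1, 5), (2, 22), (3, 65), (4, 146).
2*x**3 + x**2 + 2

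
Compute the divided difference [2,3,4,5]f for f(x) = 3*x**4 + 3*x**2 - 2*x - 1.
42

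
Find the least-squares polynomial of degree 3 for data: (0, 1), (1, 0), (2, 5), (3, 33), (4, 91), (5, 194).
8/7 + (-25/14)x + (-27/14)x² + (2)x³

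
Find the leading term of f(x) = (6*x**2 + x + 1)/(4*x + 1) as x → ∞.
3*x/2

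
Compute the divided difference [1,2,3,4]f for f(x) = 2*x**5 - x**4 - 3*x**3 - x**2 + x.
117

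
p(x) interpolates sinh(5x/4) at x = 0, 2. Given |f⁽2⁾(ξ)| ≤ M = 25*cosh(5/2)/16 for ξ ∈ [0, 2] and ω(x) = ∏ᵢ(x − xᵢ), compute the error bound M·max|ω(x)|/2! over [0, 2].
25*cosh(5/2)/32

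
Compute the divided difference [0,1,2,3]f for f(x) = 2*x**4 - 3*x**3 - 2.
9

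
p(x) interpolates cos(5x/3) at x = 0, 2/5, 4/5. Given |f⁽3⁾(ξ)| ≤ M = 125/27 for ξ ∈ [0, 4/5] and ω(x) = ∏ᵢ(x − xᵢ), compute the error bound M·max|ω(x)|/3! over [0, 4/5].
8*sqrt(3)/729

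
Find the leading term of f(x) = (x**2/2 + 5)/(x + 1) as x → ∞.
x/2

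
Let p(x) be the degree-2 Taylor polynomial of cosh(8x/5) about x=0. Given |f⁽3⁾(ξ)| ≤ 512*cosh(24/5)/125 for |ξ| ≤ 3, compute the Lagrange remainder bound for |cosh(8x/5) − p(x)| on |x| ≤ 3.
2304*cosh(24/5)/125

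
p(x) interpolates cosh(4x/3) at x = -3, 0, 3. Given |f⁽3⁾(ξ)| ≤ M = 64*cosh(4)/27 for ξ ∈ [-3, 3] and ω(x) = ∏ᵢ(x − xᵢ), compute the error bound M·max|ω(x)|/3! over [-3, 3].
64*sqrt(3)*cosh(4)/27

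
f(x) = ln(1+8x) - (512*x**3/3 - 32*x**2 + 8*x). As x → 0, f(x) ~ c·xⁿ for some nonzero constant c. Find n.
4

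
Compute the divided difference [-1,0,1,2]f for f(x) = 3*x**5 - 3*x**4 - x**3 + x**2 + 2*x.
8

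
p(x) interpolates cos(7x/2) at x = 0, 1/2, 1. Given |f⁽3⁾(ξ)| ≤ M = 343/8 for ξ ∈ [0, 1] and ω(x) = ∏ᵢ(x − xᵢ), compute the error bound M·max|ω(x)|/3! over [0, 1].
343*sqrt(3)/1728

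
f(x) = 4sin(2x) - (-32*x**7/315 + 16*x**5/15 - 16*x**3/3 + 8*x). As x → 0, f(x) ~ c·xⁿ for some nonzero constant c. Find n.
9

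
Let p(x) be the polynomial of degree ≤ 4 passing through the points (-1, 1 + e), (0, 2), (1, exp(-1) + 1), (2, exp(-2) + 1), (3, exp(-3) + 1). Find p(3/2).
(-5 + 60*e + 90*exp(2) + 3*(e + 36)*exp(3))*exp(-3)/128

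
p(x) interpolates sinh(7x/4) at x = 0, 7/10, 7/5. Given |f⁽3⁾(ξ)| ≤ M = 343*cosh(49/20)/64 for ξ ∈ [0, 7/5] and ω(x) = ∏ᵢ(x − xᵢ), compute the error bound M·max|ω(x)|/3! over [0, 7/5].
117649*sqrt(3)*cosh(49/20)/1728000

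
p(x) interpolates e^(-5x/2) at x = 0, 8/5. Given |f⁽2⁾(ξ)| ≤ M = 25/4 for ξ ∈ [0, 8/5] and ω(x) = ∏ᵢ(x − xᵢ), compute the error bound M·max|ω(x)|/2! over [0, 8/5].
2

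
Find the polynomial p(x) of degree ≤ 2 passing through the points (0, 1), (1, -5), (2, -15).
-2*x**2 - 4*x + 1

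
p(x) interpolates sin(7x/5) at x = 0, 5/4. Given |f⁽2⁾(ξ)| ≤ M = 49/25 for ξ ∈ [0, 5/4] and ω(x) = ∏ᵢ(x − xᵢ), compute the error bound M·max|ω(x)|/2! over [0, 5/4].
49/128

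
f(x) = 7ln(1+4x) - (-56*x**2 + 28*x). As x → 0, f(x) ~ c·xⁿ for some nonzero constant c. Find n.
3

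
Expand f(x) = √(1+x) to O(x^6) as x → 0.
1 + x/2 - x**2/8 + x**3/16 - 5*x**4/128 + 7*x**5/256 + O(x**6)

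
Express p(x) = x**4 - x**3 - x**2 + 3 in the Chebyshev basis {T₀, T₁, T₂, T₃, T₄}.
(23/8)T₀ + (-3/4)T₁ + (-1/4)T₃ + (1/8)T₄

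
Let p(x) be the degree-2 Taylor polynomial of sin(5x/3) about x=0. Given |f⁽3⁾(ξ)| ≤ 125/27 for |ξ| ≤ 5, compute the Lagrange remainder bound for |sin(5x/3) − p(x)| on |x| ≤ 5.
15625/162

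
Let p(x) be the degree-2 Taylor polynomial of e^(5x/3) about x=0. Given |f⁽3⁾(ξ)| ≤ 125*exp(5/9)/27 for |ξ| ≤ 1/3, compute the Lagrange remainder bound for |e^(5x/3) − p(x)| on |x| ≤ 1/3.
125*exp(5/9)/4374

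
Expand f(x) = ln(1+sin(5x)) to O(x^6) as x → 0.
5*x - 25*x**2/2 + 125*x**3/6 - 625*x**4/12 + 3125*x**5/24 + O(x**6)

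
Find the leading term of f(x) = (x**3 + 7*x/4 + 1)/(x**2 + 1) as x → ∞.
x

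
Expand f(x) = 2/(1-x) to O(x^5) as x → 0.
2 + 2*x + 2*x**2 + 2*x**3 + 2*x**4 + O(x**5)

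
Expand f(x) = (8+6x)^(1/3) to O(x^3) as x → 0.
2 + x/2 - x**2/8 + O(x**3)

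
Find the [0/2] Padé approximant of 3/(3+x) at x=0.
1/(x/3 + 1)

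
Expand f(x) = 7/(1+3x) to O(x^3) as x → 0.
7 - 21*x + 63*x**2 + O(x**3)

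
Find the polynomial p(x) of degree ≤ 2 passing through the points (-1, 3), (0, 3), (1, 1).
-x**2 - x + 3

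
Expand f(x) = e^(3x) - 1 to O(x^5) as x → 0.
3*x + 9*x**2/2 + 9*x**3/2 + 27*x**4/8 + O(x**5)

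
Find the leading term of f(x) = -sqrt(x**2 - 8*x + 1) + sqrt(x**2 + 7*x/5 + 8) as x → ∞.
47/10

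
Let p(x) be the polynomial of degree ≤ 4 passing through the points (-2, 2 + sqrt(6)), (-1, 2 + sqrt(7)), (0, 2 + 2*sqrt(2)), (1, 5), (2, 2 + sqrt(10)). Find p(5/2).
-251/32 - 45*sqrt(7)/32 + 35*sqrt(6)/128 + 315*sqrt(10)/128 + 189*sqrt(2)/32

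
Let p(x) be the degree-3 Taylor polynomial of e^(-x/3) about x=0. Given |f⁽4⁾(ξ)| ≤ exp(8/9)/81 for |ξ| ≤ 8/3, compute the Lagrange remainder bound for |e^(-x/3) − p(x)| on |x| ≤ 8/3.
512*exp(8/9)/19683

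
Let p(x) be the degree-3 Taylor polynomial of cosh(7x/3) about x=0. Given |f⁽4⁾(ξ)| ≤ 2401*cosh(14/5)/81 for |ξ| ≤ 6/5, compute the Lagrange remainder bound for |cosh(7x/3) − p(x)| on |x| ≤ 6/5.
4802*cosh(14/5)/1875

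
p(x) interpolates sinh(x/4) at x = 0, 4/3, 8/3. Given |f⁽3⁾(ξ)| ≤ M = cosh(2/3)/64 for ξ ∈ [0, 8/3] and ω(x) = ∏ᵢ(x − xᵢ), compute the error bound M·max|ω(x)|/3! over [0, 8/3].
sqrt(3)*cosh(2/3)/729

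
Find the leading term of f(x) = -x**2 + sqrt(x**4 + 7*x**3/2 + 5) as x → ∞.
7*x/4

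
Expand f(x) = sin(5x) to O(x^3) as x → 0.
5*x + O(x**3)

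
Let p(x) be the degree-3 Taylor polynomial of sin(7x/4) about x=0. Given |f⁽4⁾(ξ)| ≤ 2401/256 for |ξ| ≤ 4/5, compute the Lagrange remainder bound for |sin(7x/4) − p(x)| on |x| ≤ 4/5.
2401/15000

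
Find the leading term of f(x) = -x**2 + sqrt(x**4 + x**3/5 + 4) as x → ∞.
x/10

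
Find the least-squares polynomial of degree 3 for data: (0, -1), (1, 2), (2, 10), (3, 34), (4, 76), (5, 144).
-5/6 + (167/252)x + (11/21)x² + (37/36)x³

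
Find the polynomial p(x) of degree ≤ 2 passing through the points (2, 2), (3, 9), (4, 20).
2*x**2 - 3*x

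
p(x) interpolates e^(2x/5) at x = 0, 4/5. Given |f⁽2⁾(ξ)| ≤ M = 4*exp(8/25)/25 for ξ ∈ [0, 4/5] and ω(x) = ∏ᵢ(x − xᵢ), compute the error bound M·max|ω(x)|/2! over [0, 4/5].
8*exp(8/25)/625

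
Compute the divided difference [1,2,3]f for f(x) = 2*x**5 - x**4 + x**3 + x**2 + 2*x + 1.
162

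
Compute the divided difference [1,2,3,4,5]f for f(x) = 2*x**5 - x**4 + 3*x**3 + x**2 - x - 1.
29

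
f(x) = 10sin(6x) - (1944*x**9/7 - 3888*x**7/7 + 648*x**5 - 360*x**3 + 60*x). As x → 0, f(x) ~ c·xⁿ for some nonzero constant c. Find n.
11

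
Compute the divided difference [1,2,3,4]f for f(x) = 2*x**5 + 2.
130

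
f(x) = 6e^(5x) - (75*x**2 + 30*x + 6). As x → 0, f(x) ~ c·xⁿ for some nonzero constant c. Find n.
3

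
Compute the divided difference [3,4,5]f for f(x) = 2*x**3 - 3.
24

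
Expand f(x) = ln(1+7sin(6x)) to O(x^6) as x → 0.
42*x - 882*x**2 + 24444*x**3 - 767340*x**4 + 25694172*x**5 + O(x**6)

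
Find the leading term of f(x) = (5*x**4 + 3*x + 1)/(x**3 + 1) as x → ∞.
5*x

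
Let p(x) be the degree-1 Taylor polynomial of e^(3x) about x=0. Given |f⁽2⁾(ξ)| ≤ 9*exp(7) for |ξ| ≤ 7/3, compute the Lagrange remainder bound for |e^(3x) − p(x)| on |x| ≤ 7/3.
49*exp(7)/2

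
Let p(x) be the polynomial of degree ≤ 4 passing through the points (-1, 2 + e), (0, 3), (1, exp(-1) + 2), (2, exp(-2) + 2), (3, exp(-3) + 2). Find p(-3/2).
(-180*e + 35 + 378*exp(2) + (-164 + 315*e)*exp(3))*exp(-3)/128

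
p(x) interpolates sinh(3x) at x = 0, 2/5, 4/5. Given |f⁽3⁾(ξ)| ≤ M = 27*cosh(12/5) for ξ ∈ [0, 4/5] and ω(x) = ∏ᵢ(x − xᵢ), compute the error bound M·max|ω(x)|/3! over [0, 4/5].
8*sqrt(3)*cosh(12/5)/125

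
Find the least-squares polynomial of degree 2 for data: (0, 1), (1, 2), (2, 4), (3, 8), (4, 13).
36/35 + (1/7)x + (5/7)x²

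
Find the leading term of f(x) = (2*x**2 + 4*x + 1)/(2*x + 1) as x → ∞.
x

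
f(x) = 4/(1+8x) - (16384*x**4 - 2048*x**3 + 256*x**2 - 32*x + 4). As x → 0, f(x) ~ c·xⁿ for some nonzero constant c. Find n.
5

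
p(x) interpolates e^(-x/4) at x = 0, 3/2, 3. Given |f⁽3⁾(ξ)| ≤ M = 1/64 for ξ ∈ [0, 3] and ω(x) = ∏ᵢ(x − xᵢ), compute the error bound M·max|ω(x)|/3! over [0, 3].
sqrt(3)/512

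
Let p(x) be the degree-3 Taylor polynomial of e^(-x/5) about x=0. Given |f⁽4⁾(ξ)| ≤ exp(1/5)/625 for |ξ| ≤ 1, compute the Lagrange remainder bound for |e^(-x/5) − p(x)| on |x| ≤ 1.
exp(1/5)/15000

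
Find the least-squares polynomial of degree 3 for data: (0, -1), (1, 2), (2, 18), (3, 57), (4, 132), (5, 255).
-137/126 + (1007/756)x + (17/252)x² + (107/54)x³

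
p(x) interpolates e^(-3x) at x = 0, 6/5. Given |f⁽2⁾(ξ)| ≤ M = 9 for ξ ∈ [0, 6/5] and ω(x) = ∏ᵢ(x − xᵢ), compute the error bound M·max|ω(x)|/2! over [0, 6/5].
81/50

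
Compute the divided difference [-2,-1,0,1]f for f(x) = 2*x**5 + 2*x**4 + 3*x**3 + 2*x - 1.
9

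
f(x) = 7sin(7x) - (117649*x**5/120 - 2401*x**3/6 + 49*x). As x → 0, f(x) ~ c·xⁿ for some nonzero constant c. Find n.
7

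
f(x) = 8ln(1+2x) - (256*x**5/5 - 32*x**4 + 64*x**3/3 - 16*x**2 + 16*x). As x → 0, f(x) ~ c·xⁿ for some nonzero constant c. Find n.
6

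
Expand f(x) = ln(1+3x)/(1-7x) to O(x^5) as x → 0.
3*x + 33*x**2/2 + 249*x**3/2 + 3405*x**4/4 + O(x**5)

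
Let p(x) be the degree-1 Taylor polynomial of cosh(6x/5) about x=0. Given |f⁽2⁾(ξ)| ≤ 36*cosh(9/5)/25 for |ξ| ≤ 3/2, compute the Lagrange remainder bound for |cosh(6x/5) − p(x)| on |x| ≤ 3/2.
81*cosh(9/5)/50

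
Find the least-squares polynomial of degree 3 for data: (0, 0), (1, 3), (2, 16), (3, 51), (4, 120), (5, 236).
-2/63 + (881/378)x + (-317/252)x² + (221/108)x³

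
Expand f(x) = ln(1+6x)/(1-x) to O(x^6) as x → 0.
6*x - 12*x**2 + 60*x**3 - 264*x**4 + 6456*x**5/5 + O(x**6)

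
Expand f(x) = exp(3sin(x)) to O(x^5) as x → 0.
1 + 3*x + 9*x**2/2 + 4*x**3 + 15*x**4/8 + O(x**5)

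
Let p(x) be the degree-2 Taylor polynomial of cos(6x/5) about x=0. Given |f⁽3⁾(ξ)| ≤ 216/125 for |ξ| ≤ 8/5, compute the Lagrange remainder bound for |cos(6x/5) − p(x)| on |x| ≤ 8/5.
18432/15625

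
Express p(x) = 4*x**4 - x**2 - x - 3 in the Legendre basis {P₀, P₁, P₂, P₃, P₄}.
(-38/15)P₀ - P₁ + (34/21)P₂ + (32/35)P₄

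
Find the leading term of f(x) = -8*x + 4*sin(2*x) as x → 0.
-16*x**3/3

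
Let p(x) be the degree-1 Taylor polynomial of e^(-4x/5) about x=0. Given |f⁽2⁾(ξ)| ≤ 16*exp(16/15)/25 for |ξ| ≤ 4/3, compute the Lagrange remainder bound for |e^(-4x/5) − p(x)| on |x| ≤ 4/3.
128*exp(16/15)/225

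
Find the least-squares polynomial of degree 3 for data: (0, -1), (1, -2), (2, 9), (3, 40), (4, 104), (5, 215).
-155/126 + (-103/108)x + (-271/252)x² + (107/54)x³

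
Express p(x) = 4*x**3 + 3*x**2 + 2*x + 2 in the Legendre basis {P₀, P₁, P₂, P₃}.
(3)P₀ + (22/5)P₁ + (2)P₂ + (8/5)P₃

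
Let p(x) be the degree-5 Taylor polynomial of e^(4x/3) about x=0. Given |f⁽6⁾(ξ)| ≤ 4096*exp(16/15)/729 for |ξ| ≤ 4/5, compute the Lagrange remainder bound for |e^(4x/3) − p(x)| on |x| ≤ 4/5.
1048576*exp(16/15)/512578125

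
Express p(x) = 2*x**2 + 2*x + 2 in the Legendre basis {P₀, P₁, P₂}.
(8/3)P₀ + (2)P₁ + (4/3)P₂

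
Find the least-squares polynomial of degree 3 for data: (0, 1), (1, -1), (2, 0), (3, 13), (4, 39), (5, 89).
1 + (-29/14)x + (-15/14)x² + x³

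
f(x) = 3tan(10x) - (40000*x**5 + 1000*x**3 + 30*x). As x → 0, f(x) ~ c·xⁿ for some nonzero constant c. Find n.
7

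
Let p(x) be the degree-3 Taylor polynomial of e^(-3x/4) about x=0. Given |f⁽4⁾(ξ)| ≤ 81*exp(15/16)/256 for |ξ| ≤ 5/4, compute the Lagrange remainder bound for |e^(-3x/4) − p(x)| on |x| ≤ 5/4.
16875*exp(15/16)/524288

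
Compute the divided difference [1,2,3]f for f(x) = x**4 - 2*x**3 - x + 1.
13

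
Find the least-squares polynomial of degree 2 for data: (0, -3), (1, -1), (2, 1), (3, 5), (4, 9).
-103/35 + (9/7)x + (3/7)x²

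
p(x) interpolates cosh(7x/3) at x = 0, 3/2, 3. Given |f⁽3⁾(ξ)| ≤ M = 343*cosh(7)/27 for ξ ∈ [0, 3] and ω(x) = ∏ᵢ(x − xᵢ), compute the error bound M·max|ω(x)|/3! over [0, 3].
343*sqrt(3)*cosh(7)/216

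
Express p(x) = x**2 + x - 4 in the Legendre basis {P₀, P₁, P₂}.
(-11/3)P₀ + P₁ + (2/3)P₂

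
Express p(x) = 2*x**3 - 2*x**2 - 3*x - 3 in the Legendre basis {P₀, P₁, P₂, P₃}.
(-11/3)P₀ + (-9/5)P₁ + (-4/3)P₂ + (4/5)P₃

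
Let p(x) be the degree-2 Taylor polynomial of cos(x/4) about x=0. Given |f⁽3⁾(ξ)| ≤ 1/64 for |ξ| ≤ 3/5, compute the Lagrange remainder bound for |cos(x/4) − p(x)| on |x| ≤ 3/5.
9/16000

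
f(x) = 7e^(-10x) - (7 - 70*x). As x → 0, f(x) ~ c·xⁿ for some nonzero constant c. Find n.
2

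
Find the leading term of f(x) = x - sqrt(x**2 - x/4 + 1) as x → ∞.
1/8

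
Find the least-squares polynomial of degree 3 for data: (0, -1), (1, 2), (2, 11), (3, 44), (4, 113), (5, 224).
-4/7 + (5/14)x + (-15/14)x² + (2)x³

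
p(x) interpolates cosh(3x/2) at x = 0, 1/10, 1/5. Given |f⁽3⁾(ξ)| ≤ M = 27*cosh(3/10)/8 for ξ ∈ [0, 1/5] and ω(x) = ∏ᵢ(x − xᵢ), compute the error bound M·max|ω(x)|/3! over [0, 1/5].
sqrt(3)*cosh(3/10)/8000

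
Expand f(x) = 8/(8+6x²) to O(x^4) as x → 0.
1 - 3*x**2/4 + O(x**4)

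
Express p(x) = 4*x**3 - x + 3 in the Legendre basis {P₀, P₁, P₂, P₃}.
(3)P₀ + (7/5)P₁ + (8/5)P₃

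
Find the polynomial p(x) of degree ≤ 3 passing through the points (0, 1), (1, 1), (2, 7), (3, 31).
2*x**3 - 3*x**2 + x + 1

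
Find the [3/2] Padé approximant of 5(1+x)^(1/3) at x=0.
(7*x**3/81 + 7*x**2/3 + 7*x + 5)/(2*x**2/9 + 16*x/15 + 1)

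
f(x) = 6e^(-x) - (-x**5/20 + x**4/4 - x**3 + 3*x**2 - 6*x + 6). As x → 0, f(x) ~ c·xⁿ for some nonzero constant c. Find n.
6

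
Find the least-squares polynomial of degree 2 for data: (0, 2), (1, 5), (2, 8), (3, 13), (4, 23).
87/35 + (3/7)x + (8/7)x²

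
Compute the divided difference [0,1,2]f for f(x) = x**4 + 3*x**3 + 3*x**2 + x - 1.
19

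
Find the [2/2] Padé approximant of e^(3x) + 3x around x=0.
(15*x**2/4 + 6*x + 1)/(1 - 3*x**2/4)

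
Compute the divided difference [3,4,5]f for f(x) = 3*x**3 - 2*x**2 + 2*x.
34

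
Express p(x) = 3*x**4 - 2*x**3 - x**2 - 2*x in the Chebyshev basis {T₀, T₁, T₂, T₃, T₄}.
(5/8)T₀ + (-7/2)T₁ + T₂ + (-1/2)T₃ + (3/8)T₄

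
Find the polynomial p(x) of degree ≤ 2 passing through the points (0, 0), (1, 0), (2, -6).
-3*x**2 + 3*x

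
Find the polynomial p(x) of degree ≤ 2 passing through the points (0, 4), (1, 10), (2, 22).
3*x**2 + 3*x + 4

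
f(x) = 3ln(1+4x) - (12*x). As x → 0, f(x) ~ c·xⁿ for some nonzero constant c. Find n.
2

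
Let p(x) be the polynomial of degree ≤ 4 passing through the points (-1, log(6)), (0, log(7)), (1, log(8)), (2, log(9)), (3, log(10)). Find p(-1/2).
log(7*2**(19/32)*3**(91/128)*5**(123/128)*7**(3/32)/20)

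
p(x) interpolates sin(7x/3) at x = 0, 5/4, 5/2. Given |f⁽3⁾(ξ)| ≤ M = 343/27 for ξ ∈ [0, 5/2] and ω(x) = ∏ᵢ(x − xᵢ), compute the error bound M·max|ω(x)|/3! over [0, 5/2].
42875*sqrt(3)/46656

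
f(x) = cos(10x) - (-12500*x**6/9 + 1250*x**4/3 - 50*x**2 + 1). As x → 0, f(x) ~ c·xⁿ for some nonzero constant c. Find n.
8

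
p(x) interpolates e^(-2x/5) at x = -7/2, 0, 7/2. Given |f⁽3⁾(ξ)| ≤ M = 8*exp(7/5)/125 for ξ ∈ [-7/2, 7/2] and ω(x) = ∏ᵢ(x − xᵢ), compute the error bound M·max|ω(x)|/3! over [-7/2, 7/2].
343*sqrt(3)*exp(7/5)/3375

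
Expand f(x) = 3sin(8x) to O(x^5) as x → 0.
24*x - 256*x**3 + O(x**5)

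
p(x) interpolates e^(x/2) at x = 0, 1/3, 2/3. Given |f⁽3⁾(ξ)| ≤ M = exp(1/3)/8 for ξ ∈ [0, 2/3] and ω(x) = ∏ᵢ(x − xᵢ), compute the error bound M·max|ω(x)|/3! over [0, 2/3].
sqrt(3)*exp(1/3)/5832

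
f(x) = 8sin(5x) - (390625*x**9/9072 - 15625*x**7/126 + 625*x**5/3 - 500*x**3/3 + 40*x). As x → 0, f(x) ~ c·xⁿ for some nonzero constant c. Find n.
11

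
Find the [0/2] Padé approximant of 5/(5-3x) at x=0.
1/(1 - 3*x/5)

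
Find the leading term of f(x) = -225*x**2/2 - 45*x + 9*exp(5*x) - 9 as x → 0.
375*x**3/2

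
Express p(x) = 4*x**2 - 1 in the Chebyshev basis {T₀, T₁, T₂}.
T₀ + (2)T₂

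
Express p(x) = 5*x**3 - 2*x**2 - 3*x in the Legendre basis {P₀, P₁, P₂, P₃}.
(-2/3)P₀ + (-4/3)P₂ + (2)P₃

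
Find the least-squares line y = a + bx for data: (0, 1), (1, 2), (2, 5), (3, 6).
a = 4/5, b = 9/5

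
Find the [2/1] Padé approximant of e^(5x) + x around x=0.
(5*x**2/2 + 13*x/3 + 1)/(1 - 5*x/3)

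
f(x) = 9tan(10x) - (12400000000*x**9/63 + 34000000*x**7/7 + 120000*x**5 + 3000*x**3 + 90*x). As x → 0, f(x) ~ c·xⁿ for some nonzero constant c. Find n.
11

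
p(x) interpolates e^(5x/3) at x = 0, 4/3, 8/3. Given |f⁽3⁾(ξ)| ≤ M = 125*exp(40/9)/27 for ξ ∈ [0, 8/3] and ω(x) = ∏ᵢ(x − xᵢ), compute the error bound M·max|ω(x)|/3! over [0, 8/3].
8000*sqrt(3)*exp(40/9)/19683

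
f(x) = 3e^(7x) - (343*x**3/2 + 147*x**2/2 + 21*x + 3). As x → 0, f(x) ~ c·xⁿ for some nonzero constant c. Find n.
4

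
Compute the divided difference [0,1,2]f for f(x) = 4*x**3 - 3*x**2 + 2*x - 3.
9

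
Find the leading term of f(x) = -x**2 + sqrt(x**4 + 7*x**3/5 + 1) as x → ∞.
7*x/10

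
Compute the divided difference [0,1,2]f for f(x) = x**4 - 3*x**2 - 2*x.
4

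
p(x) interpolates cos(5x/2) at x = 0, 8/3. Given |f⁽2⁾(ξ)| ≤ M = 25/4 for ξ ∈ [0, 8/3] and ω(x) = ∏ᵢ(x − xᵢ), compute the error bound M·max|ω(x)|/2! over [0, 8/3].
50/9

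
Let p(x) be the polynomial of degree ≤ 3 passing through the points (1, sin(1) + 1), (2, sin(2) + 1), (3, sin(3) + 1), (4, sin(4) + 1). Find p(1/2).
-35*sin(2)/16 + 21*sin(3)/16 - 5*sin(4)/16 + 1 + 35*sin(1)/16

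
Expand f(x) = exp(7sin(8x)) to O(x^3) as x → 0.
1 + 56*x + 1568*x**2 + O(x**3)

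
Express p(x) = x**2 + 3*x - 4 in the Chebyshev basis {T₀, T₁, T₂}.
(-7/2)T₀ + (3)T₁ + (1/2)T₂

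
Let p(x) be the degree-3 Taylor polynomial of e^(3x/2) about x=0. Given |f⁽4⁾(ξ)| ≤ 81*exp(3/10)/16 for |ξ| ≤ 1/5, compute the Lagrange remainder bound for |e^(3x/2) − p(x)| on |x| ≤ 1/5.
27*exp(3/10)/80000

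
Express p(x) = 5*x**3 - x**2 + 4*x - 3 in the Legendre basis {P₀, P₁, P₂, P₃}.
(-10/3)P₀ + (7)P₁ + (-2/3)P₂ + (2)P₃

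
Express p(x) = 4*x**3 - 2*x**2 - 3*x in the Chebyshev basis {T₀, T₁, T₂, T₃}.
-T₀ - T₂ + T₃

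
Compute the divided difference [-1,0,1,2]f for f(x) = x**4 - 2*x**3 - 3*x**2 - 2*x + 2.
0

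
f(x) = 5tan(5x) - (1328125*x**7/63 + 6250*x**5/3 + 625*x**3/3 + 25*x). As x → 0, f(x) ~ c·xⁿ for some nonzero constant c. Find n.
9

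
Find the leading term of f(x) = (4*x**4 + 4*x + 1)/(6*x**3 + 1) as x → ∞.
2*x/3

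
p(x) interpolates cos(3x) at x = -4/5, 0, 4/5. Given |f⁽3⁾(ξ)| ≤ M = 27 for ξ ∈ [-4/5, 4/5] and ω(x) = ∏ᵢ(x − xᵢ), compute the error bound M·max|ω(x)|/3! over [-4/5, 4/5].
64*sqrt(3)/125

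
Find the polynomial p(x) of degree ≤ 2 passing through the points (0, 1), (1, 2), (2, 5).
x**2 + 1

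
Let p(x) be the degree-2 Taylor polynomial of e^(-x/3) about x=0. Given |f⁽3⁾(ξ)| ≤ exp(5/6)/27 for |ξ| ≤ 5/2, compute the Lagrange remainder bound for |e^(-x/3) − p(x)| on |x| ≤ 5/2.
125*exp(5/6)/1296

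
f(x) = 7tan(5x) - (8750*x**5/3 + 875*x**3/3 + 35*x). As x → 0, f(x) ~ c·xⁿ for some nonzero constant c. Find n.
7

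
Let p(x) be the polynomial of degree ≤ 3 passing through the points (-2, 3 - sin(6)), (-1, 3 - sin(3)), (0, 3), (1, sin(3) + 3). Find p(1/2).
-sin(6)/16 + 5*sin(3)/8 + 3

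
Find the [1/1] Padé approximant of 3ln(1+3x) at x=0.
9*x/(3*x/2 + 1)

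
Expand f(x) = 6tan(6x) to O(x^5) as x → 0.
36*x + 432*x**3 + O(x**5)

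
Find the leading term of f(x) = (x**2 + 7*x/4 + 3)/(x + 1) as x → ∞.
x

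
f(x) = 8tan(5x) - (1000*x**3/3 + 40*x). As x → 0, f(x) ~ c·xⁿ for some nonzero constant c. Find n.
5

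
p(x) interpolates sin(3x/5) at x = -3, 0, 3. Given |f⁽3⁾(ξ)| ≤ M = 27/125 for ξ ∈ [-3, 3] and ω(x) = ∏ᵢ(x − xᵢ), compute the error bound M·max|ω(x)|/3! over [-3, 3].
27*sqrt(3)/125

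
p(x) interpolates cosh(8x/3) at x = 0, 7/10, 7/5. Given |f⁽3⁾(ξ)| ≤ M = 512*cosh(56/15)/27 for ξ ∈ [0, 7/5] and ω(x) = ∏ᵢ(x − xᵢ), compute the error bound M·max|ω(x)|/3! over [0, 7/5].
21952*sqrt(3)*cosh(56/15)/91125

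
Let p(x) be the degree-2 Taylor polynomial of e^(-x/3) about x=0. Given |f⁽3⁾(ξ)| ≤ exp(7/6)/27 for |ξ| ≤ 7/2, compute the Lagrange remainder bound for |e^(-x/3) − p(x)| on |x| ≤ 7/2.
343*exp(7/6)/1296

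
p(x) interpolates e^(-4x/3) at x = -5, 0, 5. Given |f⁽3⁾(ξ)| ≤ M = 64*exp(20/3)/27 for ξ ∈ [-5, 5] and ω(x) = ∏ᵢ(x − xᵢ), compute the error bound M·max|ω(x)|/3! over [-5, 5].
8000*sqrt(3)*exp(20/3)/729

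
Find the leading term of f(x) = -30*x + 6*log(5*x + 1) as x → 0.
-75*x**2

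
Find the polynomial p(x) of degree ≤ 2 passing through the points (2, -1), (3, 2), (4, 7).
x**2 - 2*x - 1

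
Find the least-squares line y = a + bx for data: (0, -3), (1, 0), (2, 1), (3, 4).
a = -14/5, b = 11/5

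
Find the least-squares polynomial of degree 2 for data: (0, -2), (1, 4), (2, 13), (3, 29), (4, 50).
-12/7 + (163/70)x + (37/14)x²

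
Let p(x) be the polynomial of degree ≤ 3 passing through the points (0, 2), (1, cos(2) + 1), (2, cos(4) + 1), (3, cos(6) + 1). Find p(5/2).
15*cos(4)/16 - 5*cos(2)/16 + 5*cos(6)/16 + 17/16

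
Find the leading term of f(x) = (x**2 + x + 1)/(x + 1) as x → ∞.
x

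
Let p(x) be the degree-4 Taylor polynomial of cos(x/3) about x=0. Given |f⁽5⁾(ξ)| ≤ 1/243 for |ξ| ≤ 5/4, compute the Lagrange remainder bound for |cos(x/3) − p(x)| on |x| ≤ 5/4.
625/5971968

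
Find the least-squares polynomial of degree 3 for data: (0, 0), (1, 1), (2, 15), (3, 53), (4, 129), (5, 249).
17/126 + (-2003/756)x + (173/126)x² + (197/108)x³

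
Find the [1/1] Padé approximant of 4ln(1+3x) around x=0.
12*x/(3*x/2 + 1)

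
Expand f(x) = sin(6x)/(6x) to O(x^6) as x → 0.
1 - 6*x**2 + 54*x**4/5 + O(x**6)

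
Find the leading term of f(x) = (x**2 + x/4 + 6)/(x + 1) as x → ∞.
x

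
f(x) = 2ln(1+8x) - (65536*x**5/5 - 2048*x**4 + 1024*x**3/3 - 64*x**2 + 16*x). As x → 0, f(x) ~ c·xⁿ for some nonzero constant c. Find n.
6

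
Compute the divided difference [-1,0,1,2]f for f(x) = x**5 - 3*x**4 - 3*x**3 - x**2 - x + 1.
-4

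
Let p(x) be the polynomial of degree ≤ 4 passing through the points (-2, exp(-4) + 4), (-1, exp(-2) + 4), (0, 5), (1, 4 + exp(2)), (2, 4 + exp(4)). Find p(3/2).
(-5 + 28*exp(2) + (442 + 140*exp(2) + 35*exp(4))*exp(4))*exp(-4)/128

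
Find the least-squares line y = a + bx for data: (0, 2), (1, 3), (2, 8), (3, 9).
a = 8/5, b = 13/5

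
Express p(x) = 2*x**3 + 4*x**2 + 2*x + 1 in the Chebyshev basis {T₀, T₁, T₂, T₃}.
(3)T₀ + (7/2)T₁ + (2)T₂ + (1/2)T₃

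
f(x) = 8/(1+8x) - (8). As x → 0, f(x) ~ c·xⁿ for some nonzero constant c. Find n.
1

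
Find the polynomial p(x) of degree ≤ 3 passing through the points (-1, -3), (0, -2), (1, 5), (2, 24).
x**3 + 3*x**2 + 3*x - 2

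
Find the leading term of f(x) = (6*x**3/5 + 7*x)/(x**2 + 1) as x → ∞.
6*x/5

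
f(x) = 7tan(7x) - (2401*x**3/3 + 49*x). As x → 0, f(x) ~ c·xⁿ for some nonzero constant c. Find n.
5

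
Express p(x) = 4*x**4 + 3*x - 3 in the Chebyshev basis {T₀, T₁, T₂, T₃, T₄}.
(-3/2)T₀ + (3)T₁ + (2)T₂ + (1/2)T₄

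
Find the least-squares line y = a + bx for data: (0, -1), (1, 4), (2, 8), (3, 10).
a = -3/10, b = 37/10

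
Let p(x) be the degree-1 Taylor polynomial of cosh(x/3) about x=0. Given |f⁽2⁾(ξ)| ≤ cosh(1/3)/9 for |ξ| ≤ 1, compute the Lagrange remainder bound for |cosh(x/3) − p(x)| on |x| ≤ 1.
cosh(1/3)/18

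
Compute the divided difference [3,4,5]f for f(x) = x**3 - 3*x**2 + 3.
9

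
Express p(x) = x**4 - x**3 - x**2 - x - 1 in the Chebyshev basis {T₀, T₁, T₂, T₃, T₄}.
(-9/8)T₀ + (-7/4)T₁ + (-1/4)T₃ + (1/8)T₄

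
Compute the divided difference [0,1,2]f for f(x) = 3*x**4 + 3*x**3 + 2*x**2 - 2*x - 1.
32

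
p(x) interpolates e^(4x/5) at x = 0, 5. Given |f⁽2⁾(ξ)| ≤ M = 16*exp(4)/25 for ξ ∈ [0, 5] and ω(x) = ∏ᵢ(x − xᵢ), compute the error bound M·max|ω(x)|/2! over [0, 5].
2*exp(4)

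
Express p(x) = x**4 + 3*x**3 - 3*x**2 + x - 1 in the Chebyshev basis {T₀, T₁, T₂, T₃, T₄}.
(-17/8)T₀ + (13/4)T₁ - T₂ + (3/4)T₃ + (1/8)T₄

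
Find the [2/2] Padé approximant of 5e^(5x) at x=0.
(125*x**2/12 + 25*x/2 + 5)/(25*x**2/12 - 5*x/2 + 1)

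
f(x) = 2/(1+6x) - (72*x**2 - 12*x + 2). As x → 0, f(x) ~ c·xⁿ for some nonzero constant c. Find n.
3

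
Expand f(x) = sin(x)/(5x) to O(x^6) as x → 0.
1/5 - x**2/30 + x**4/600 + O(x**6)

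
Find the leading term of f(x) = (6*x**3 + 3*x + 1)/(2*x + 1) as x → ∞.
3*x**2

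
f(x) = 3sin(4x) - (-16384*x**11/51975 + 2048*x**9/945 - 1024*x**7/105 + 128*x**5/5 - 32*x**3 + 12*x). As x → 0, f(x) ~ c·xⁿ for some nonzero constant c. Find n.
13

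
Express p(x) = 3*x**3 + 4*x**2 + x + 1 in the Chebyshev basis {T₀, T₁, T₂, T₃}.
(3)T₀ + (13/4)T₁ + (2)T₂ + (3/4)T₃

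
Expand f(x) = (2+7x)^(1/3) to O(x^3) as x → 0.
2**(1/3) + 7*2**(1/3)*x/6 - 49*2**(1/3)*x**2/36 + O(x**3)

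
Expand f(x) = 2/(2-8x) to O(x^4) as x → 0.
1 + 4*x + 16*x**2 + 64*x**3 + O(x**4)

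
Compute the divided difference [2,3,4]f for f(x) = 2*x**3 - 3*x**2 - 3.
15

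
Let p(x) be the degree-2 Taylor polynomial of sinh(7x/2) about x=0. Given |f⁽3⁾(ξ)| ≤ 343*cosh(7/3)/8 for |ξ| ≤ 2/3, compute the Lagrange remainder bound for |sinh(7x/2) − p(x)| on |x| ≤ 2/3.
343*cosh(7/3)/162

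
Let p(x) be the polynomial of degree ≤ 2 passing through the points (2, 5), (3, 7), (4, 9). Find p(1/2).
2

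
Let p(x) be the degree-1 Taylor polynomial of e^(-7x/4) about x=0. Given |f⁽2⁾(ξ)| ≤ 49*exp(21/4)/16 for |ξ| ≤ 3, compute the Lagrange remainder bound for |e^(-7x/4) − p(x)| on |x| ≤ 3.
441*exp(21/4)/32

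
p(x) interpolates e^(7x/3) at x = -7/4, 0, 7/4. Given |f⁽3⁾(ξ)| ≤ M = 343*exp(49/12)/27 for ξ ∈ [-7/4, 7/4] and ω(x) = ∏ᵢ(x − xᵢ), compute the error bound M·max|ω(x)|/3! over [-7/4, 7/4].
117649*sqrt(3)*exp(49/12)/46656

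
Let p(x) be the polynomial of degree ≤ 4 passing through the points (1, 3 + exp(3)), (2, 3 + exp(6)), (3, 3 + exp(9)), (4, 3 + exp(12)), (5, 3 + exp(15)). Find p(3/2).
-5*exp(15)/128 - 35*exp(9)/64 + 3 + 35*exp(3)/128 + 35*exp(6)/32 + 7*exp(12)/32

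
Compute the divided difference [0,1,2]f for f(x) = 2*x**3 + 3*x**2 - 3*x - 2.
9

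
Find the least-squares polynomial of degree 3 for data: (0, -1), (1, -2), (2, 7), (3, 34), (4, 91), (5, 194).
-9/7 + (3/7)x + (-16/7)x² + (2)x³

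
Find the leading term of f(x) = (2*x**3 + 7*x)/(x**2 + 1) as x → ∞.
2*x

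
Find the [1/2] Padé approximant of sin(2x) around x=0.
2*x/(2*x**2/3 + 1)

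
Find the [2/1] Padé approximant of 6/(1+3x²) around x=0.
6 - 18*x**2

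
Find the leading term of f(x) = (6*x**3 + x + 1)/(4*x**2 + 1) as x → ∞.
3*x/2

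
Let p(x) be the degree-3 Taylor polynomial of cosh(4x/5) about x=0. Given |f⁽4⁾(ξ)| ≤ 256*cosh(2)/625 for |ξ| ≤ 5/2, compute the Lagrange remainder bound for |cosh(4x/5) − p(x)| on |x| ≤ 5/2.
2*cosh(2)/3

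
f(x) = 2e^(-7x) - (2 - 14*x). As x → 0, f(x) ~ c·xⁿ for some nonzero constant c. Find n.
2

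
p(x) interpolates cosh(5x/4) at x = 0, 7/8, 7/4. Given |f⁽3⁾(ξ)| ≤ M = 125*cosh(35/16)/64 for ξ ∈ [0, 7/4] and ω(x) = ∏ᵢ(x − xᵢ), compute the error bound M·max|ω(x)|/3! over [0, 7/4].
42875*sqrt(3)*cosh(35/16)/884736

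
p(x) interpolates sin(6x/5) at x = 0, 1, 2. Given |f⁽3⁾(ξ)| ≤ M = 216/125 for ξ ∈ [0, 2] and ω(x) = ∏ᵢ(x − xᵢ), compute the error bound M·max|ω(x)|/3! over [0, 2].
8*sqrt(3)/125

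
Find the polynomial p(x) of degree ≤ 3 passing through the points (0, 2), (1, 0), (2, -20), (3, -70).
-2*x**3 - 3*x**2 + 3*x + 2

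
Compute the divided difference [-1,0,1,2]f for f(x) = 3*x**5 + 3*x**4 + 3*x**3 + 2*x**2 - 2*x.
24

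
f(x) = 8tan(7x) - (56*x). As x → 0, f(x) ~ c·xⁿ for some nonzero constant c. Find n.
3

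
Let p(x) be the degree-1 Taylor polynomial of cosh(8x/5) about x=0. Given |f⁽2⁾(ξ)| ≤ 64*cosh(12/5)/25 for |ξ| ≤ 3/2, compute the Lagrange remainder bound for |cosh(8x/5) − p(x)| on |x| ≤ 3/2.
72*cosh(12/5)/25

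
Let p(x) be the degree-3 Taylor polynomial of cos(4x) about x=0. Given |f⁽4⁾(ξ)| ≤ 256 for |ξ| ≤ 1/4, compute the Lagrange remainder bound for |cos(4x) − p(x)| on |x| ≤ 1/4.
1/24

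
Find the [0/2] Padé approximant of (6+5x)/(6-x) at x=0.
1/(5*x**2/6 - x + 1)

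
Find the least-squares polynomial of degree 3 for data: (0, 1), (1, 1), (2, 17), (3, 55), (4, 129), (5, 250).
7/9 + (-799/378)x + (319/252)x² + (197/108)x³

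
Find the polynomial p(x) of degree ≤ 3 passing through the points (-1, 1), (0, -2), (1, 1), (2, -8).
-3*x**3 + 3*x**2 + 3*x - 2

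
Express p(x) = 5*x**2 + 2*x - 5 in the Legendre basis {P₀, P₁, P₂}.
(-10/3)P₀ + (2)P₁ + (10/3)P₂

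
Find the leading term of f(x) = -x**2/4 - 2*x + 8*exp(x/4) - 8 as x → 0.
x**3/48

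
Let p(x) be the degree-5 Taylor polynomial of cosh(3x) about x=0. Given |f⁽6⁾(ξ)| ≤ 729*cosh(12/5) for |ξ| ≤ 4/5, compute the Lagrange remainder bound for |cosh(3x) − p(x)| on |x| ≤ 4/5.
20736*cosh(12/5)/78125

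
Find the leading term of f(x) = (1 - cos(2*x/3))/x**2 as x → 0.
2/9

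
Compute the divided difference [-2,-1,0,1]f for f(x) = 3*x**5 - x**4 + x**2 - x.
17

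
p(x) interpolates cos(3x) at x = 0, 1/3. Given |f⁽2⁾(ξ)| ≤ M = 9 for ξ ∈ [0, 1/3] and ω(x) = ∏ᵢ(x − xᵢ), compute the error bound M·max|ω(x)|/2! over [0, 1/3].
1/8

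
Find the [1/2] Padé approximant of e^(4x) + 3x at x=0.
(725*x/123 + 1)/(-32*x**2/123 - 136*x/123 + 1)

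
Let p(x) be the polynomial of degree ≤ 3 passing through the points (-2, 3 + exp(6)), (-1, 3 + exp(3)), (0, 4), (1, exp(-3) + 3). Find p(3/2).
((-5*exp(6) + 13 + 21*exp(3))*exp(3) + 35)*exp(-3)/16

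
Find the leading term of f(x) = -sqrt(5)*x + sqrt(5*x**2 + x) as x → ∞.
sqrt(5)/10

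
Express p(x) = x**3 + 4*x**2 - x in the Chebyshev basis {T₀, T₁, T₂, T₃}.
(2)T₀ + (-1/4)T₁ + (2)T₂ + (1/4)T₃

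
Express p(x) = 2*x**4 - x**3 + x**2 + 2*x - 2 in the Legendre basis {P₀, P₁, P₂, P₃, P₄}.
(-19/15)P₀ + (7/5)P₁ + (38/21)P₂ + (-2/5)P₃ + (16/35)P₄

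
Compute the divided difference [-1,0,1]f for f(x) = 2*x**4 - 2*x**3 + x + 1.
2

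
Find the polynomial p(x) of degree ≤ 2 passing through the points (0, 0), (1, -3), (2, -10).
-2*x**2 - x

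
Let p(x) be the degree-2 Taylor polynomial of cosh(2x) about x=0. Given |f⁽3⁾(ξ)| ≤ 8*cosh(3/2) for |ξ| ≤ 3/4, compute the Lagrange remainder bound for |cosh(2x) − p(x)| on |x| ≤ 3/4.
9*cosh(3/2)/16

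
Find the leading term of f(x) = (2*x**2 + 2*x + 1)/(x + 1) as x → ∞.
2*x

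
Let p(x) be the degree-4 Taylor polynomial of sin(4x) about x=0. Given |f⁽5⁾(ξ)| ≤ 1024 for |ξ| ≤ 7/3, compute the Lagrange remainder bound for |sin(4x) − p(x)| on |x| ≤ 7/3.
2151296/3645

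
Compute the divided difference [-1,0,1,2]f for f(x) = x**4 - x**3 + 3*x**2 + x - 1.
1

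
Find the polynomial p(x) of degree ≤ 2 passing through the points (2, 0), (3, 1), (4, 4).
x**2 - 4*x + 4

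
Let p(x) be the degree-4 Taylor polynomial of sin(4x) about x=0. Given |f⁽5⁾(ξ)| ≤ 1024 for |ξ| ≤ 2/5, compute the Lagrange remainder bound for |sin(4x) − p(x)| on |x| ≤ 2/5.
4096/46875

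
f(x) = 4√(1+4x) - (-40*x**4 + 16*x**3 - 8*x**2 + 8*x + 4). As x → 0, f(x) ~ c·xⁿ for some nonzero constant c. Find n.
5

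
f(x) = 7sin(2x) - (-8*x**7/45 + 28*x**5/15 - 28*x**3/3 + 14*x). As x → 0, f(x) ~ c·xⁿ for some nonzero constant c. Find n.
9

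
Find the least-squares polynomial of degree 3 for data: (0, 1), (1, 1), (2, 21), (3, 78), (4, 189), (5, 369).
67/63 + (-944/189)x + (127/63)x² + (74/27)x³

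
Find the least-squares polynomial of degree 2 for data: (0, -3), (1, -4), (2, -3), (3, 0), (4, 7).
-99/35 + (-96/35)x + (9/7)x²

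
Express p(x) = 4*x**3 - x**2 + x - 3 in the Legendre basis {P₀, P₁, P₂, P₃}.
(-10/3)P₀ + (17/5)P₁ + (-2/3)P₂ + (8/5)P₃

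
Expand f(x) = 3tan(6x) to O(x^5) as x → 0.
18*x + 216*x**3 + O(x**5)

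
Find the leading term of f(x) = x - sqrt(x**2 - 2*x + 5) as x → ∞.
1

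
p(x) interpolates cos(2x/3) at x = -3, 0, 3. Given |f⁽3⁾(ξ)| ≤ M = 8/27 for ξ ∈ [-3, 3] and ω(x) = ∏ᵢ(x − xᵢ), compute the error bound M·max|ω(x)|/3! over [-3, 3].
8*sqrt(3)/27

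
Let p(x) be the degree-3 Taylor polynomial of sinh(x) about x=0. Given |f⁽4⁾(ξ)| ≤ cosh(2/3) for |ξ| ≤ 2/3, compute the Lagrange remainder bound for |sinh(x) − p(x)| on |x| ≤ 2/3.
2*cosh(2/3)/243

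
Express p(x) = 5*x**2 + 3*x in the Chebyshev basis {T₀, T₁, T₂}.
(5/2)T₀ + (3)T₁ + (5/2)T₂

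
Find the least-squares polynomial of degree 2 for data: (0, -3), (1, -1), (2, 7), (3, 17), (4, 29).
-121/35 + (67/35)x + (11/7)x²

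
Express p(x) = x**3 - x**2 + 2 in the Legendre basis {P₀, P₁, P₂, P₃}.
(5/3)P₀ + (3/5)P₁ + (-2/3)P₂ + (2/5)P₃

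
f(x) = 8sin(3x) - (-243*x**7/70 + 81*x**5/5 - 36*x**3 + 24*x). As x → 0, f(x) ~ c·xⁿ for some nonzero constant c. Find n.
9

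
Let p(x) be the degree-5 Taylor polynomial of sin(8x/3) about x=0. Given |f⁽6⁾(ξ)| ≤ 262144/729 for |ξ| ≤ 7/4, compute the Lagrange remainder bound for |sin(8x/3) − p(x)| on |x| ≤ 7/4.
470596/32805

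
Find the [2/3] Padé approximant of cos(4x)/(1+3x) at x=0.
(1 - 20*x**2/3)/(4*x**3 + 4*x**2/3 + 3*x + 1)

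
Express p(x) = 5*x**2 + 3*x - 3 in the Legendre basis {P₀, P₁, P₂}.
(-4/3)P₀ + (3)P₁ + (10/3)P₂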